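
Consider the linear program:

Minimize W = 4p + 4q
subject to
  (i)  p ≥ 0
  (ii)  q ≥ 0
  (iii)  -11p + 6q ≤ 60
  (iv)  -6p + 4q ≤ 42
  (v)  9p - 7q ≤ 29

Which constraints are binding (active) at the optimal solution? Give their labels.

(i) and (ii)

Extreme points and W = 4p + 4q:
  (0, 0) → W = 0
  (0, 10) → W = 40
  (29/9, 0) → W = 116/9
  (3/2, 51/4) → W = 57
The feasible region is unbounded (it extends along (2, 3), (7, 9)), but W strictly increases along every unbounded feasible direction, so there is no improving ray and the minimum is attained at a vertex.

The minimum is at (0, 0). Substituting into each constraint, equality holds for (i) and (ii); the remaining constraints have slack.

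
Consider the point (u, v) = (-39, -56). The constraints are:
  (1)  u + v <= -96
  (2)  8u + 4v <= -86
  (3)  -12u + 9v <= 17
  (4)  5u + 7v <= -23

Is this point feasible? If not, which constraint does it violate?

not feasible — violates (1)

Constraint (1): u + v = -95, which is not ≤ -96. All other constraints are satisfied.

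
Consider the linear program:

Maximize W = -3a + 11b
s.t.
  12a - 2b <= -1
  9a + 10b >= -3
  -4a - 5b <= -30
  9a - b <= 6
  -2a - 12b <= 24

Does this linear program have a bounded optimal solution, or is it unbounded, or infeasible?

unbounded

From the feasible point (55/68, 91/17), moving in the direction (-10, 9) keeps every constraint satisfied while W increases without bound.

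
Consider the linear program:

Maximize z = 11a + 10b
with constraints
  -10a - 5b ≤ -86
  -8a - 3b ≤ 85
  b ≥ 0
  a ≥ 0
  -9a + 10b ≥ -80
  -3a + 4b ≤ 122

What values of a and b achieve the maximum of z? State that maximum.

a = 770/3, b = 223, maximum z = 15160/3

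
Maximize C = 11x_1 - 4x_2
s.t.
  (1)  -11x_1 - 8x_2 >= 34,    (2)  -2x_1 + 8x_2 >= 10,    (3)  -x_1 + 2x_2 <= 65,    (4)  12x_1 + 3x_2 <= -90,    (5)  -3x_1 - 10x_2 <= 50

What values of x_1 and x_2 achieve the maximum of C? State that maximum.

Extreme points and C = 11x_1 - 4x_2:
  (-98/5, 227/10) → C = -1532/5
  (-206/21, 194/21) → C = -1014/7
  (-125/17, -10/17) → C = -1335/17
  (-125/11, -35/22) → C = -1305/11
  (-375/8, 145/16) → C = -4415/8

x_1 = -125/17, x_2 = -10/17, maximum C = -1335/17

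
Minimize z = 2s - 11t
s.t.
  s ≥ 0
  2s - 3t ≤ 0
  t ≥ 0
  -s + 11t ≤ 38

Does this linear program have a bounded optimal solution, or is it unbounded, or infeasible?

Feasible corners and z = 2s - 11t:
  (0, 0) → z = 0
  (0, 38/11) → z = -38
  (6, 4) → z = -32
The feasible region has finitely many vertices and no improving ray; the minimum is -38 at (0, 38/11).

bounded optimum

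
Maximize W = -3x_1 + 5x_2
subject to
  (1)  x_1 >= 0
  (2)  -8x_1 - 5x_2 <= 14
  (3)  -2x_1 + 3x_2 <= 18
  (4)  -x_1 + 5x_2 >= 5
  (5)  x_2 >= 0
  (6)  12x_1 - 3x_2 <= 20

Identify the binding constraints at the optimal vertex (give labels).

(3) and (6)

Feasible corners and W = -3x_1 + 5x_2:
  (0, 6) → W = 30
  (0, 1) → W = 5
  (19/5, 128/15) → W = 469/15
  (115/57, 80/57) → W = 55/57

The maximum is at (19/5, 128/15). Substituting into each constraint, equality holds for (3) and (6); the remaining constraints have slack.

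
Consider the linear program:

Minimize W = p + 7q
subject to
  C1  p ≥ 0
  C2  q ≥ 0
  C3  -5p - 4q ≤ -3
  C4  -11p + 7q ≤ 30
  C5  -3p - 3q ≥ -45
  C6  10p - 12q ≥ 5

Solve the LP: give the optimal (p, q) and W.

p = 3/5, q = 0, minimum W = 3/5

Extreme points and W = p + 7q:
  (3/5, 0) → W = 3/5
  (15, 0) → W = 15
  (14/25, 1/20) → W = 91/100
  (185/22, 145/22) → W = 600/11

The binding constraints are q = 0 and -5p - 4q = -3.
Solving simultaneously gives p = 3/5, q = 0.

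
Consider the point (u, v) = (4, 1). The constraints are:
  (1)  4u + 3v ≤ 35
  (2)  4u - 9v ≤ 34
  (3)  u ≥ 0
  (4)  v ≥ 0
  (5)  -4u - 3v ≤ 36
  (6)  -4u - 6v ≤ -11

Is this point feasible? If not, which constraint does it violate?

(1): 19 ≤ 35 ✓
(2): 7 ≤ 34 ✓
(3): 4 ≥ 0 ✓
(4): 1 ≥ 0 ✓
(5): -19 ≤ 36 ✓
(6): -22 ≤ -11 ✓

feasible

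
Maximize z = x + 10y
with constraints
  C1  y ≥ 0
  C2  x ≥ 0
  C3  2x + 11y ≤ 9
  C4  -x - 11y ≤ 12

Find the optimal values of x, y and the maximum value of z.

x = 0, y = 9/11, maximum z = 90/11

Extreme points and z = x + 10y:
  (0, 0) → z = 0
  (9/2, 0) → z = 9/2
  (0, 9/11) → z = 90/11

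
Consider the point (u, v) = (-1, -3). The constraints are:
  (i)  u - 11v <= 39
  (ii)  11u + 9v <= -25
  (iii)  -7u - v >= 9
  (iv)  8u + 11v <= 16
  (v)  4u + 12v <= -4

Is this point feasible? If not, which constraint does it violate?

(i): 32 ≤ 39 ✓
(ii): -38 ≤ -25 ✓
(iii): 10 ≥ 9 ✓
(iv): -41 ≤ 16 ✓
(v): -40 ≤ -4 ✓

feasible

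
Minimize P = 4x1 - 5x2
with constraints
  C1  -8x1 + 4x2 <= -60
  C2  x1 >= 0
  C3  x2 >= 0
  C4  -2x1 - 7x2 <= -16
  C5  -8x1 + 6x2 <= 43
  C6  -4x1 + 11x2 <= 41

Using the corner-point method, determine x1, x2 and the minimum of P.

x1 = 103/9, x2 = 71/9, minimum P = 19/3

Corner points and P = 4x1 - 5x2:
  (121/16, 1/8) → P = 237/8
  (103/9, 71/9) → P = 19/3
  (8, 0) → P = 32
The feasible region is unbounded (it extends along (1, 0), (11, 4)), but P strictly increases along every unbounded feasible direction, so there is no improving ray and the minimum is attained at a vertex.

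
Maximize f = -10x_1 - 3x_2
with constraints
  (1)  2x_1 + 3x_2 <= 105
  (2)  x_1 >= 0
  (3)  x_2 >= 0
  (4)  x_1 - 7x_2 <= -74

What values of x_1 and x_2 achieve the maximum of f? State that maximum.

x_1 = 0, x_2 = 74/7, maximum f = -222/7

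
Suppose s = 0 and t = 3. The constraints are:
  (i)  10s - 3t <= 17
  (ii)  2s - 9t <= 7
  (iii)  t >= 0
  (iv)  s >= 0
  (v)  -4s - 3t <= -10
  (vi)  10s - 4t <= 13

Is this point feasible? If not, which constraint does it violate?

not feasible — violates (v)

Constraint (v): -4s - 3t = -9, which is not ≤ -10. All other constraints are satisfied.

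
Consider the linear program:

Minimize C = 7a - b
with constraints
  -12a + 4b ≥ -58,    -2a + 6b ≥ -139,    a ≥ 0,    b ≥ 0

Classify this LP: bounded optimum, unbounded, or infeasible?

From the feasible point (29/6, 0), moving in the direction (0, 1) keeps every constraint satisfied while C decreases without bound.

unbounded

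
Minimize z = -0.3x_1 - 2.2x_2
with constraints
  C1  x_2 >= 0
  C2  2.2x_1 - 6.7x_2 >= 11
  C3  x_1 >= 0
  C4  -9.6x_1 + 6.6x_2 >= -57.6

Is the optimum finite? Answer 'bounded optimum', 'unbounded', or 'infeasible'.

bounded optimum

Feasible corners and z = -0.3x_1 - 2.2x_2:
  (5, 0) → z = -1.5
  (6, 0) → z = -1.8
  (2611/415, 176/415) → z = -2341/830
The feasible region has finitely many vertices and no improving ray; the minimum is -2341/830 at (2611/415, 176/415).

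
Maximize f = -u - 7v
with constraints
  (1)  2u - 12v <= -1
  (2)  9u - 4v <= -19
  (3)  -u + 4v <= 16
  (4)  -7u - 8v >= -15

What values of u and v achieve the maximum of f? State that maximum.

u = -47, v = -31/4, maximum f = 405/4

Vertices and f = -u - 7v:
  (-56/25, -29/100) → f = 427/100
  (-47, -31/4) → f = 405/4
  (-23/25, 67/25) → f = -446/25
  (-17/9, 127/36) → f = -821/36

The optimum lies where 2u - 12v = -1 and -u + 4v = 16.
Solving simultaneously gives u = -47, v = -31/4.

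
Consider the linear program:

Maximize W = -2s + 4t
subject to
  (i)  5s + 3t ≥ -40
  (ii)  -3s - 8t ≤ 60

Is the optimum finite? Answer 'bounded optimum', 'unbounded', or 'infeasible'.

From the feasible point (-140/31, -180/31), moving in the direction (-3, 5) keeps every constraint satisfied while W increases without bound.

unbounded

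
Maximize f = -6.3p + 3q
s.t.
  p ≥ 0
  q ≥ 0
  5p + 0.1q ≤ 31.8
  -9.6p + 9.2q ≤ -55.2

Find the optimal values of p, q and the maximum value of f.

Extreme points and f = -6.3p + 3q:
  (159/25, 0) → f = -10017/250
  (23/4, 0) → f = -1449/40
  (3726/587, 366/587) → f = -111879/2935

p = 5.75, q = 0, maximum f = -36.225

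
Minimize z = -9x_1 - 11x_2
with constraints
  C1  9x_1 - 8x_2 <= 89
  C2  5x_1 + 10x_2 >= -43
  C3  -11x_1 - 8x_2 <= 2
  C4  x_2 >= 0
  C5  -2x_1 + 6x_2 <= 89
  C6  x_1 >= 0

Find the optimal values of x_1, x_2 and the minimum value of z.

x_1 = 623/19, x_2 = 979/38, minimum z = -1157/2

Vertices and z = -9x_1 - 11x_2:
  (89/9, 0) → z = -89
  (623/19, 979/38) → z = -1157/2
  (0, 0) → z = 0
  (0, 89/6) → z = -979/6

The binding constraints are 9x_1 - 8x_2 = 89 and -2x_1 + 6x_2 = 89.
Solving simultaneously gives x_1 = 623/19, x_2 = 979/38.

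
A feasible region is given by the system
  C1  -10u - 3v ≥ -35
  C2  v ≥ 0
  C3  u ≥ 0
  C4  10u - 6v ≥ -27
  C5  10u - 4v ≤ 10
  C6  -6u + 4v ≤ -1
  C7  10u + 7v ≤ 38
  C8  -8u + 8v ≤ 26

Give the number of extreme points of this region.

The feasible vertices (each the meet of two boundaries and inside every other half-plane) are:
  (1, 0)
  (1/6, 0)
  (111/55, 28/11)
  (159/82, 109/41)

4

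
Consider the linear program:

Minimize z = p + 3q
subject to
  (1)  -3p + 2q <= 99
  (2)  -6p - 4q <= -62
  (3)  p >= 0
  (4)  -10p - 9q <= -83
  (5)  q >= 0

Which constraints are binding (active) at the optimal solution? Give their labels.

(2) and (5)

Corner points and z = p + 3q:
  (0, 99/2) → z = 297/2
  (0, 31/2) → z = 93/2
  (31/3, 0) → z = 31/3
The feasible region is unbounded (it extends along (2, 3), (1, 0)), but z strictly increases along every unbounded feasible direction, so there is no improving ray and the minimum is attained at a vertex.

The minimum is at (31/3, 0). Substituting into each constraint, equality holds for (2) and (5); the remaining constraints have slack.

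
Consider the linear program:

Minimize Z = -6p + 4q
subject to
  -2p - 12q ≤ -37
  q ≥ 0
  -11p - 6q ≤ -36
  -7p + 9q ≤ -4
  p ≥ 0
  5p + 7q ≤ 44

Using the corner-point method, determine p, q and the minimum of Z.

At the optimal vertex, -2p - 12q = -37 and 5p + 7q = 44.
Solving simultaneously gives p = 269/46, q = 97/46.

p = 269/46, q = 97/46, minimum Z = -613/23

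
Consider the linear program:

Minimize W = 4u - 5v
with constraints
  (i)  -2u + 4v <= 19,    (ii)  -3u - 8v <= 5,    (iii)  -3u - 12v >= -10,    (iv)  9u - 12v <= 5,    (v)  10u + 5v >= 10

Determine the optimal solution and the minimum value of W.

Corner points and W = 4u - 5v:
  (5/4, 25/48) → W = 115/48
  (2/3, 2/3) → W = -2/3
  (29/33, 8/33) → W = 76/33

The optimum lies where -3u - 12v = -10 and 10u + 5v = 10.
Solving simultaneously gives u = 2/3, v = 2/3.

u = 2/3, v = 2/3, minimum W = -2/3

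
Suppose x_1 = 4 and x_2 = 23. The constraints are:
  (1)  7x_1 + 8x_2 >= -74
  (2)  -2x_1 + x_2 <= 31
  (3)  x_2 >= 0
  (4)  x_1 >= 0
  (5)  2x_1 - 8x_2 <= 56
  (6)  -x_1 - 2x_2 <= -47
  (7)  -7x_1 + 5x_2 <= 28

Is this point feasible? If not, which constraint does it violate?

not feasible — violates (7)

Constraint (7): -7x_1 + 5x_2 = 87, which is not ≤ 28. All other constraints are satisfied.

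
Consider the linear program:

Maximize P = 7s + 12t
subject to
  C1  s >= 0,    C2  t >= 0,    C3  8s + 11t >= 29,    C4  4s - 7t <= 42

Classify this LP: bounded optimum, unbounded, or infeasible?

unbounded

From the feasible point (0, 29/11), moving in the direction (0, 1) keeps every constraint satisfied while P increases without bound.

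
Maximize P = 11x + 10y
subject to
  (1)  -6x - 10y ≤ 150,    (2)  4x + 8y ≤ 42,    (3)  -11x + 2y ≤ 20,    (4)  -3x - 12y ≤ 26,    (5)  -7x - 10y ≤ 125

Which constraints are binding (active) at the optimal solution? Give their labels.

(2) and (4)

Feasible corners and P = 11x + 10y:
  (-19/24, 271/48) → P = 191/4
  (89/3, -115/12) → P = 461/2
  (-146/69, -113/69) → P = -912/23

The maximum is at (89/3, -115/12). Substituting into each constraint, equality holds for (2) and (4); the remaining constraints have slack.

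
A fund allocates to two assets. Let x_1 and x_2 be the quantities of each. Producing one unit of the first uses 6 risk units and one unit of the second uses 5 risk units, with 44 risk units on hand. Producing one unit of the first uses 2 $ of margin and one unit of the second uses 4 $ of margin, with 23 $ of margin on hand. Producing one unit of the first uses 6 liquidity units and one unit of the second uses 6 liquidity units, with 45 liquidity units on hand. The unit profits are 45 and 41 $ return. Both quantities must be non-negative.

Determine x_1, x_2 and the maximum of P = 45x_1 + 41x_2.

At the optimal vertex, 6x_1 + 5x_2 = 44 and 6x_1 + 6x_2 = 45.
Solving simultaneously gives x_1 = 13/2, x_2 = 1.

x_1 = 13/2, x_2 = 1, maximum P = 667/2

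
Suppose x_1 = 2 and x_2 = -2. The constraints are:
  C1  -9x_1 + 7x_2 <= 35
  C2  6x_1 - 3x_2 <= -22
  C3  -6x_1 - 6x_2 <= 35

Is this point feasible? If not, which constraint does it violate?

Constraint C2: 6x_1 - 3x_2 = 18, which is not ≤ -22. All other constraints are satisfied.

not feasible — violates C2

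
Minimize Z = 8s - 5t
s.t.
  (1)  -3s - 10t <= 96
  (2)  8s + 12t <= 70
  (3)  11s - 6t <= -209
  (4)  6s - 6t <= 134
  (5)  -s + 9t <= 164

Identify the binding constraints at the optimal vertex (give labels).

(1) and (5)

Vertices and Z = 8s - 5t:
  (-1333/64, -429/128) → Z = -19183/128
  (-2504/37, 396/37) → Z = -22012/37
  (-58/5, 407/30) → Z = -4819/30
  (-223/14, 691/42) → Z = -8807/42

The minimum is at (-2504/37, 396/37). Substituting into each constraint, equality holds for (1) and (5); the remaining constraints have slack.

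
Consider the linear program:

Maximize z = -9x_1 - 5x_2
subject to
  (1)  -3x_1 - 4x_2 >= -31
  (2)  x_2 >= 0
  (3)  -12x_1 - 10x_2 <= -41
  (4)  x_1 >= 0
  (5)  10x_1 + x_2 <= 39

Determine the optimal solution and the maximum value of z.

Feasible corners and z = -9x_1 - 5x_2:
  (0, 31/4) → z = -155/4
  (125/37, 193/37) → z = -2090/37
  (41/12, 0) → z = -123/4
  (39/10, 0) → z = -351/10
  (0, 41/10) → z = -41/2

At the optimal vertex, -12x_1 - 10x_2 = -41 and x_1 = 0.
Solving simultaneously gives x_1 = 0, x_2 = 41/10.

x_1 = 0, x_2 = 41/10, maximum z = -41/2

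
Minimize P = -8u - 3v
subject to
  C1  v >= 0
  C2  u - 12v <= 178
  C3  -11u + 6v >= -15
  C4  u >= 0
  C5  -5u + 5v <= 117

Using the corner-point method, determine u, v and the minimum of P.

Vertices and P = -8u - 3v:
  (15/11, 0) → P = -120/11
  (0, 0) → P = 0
  (777/25, 1362/25) → P = -10302/25
  (0, 117/5) → P = -351/5

The optimum lies where -11u + 6v = -15 and -5u + 5v = 117.
Solving simultaneously gives u = 777/25, v = 1362/25.

u = 777/25, v = 1362/25, minimum P = -10302/25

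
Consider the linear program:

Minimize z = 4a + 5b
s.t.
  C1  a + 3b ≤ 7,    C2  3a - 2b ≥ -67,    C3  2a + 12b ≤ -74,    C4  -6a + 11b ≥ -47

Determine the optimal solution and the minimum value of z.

Corner points and z = 4a + 5b:
  (-119/5, -11/5) → z = -531/5
  (-277/7, -181/7) → z = -2013/7
  (-125/47, -269/47) → z = -1845/47

a = -277/7, b = -181/7, minimum z = -2013/7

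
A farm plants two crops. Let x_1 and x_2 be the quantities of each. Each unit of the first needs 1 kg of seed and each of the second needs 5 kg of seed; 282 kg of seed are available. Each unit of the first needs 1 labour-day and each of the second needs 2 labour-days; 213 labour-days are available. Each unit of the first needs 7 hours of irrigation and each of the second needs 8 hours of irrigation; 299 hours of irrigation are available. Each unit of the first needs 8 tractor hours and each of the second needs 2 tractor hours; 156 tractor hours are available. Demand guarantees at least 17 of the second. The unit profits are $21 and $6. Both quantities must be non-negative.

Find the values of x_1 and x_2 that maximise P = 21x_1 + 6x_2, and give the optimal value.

Feasible corners and P = 21x_1 + 6x_2:
  (0, 299/8) → P = 897/4
  (0, 17) → P = 102
  (13, 26) → P = 429
  (61/4, 17) → P = 1689/4

x_1 = 13, x_2 = 26, maximum P = 429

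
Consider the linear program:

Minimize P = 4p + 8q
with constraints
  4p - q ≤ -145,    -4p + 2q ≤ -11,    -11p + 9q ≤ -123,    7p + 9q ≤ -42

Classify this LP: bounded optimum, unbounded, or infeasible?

unbounded

From the feasible point (-301/4, -156), moving in the direction (-2, -4) keeps every constraint satisfied while P decreases without bound.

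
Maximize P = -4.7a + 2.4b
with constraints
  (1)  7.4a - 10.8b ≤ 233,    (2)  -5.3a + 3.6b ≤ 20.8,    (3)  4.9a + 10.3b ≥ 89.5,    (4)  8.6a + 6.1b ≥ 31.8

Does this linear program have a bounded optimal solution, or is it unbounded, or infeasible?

bounded optimum

Corner points and P = -4.7a + 2.4b:
  (168325/6457, -23970/6457) → P = -154301/1174
  (10796/7223, 57627/7223) → P = 437818/36115
The feasible region has finitely many vertices and no improving ray; the maximum is 437818/36115 at (10796/7223, 57627/7223).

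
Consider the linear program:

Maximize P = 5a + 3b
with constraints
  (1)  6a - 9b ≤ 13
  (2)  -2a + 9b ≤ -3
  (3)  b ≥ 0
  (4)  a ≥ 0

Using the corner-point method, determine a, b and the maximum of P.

Feasible corners and P = 5a + 3b:
  (5/2, 2/9) → P = 79/6
  (13/6, 0) → P = 65/6
  (3/2, 0) → P = 15/2

a = 5/2, b = 2/9, maximum P = 79/6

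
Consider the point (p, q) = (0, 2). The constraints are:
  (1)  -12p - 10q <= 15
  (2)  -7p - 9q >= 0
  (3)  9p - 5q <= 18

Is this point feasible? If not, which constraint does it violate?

not feasible — violates (2)

Constraint (2): -7p - 9q = -18, which is not ≥ 0. All other constraints are satisfied.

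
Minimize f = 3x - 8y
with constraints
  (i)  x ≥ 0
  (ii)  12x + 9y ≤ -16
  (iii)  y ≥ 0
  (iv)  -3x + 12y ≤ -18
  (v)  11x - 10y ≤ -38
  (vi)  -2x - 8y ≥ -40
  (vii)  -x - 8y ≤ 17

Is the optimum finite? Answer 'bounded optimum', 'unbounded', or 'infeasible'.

The boundaries -2x - 8y = -40 and -x - 8y = 17 meet at (57, -37/4), but that point violates 12x + 9y ≤ -16. Every candidate vertex is excluded by some other constraint, so the feasible region is empty.

infeasible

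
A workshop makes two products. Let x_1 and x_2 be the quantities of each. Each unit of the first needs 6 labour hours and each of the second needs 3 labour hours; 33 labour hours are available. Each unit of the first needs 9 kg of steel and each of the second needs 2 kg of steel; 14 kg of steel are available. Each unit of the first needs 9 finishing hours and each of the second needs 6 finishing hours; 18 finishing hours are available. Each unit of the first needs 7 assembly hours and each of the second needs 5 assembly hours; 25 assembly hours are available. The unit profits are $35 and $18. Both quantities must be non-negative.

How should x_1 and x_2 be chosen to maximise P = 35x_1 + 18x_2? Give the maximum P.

x_1 = 4/3, x_2 = 1, maximum P = 194/3

Corner points and P = 35x_1 + 18x_2:
  (0, 0) → P = 0
  (0, 3) → P = 54
  (14/9, 0) → P = 490/9
  (4/3, 1) → P = 194/3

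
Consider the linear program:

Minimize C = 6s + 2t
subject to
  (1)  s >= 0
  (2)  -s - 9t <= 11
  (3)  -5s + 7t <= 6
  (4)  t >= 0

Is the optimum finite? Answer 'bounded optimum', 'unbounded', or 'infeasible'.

Extreme points and C = 6s + 2t:
  (0, 6/7) → C = 12/7
  (0, 0) → C = 0
The feasible region has finitely many vertices and no improving ray; the minimum is 0 at (0, 0).

bounded optimum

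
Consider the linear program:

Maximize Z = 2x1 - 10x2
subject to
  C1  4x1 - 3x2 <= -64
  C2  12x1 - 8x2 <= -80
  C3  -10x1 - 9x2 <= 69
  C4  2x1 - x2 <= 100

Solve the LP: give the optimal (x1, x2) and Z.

The feasible region is unbounded (it extends along (1, 2), (-9, 10)), but Z strictly decreases along every unbounded feasible direction, so there is no improving ray and the maximum is attained at a vertex.

The optimum lies where 4x1 - 3x2 = -64 and -10x1 - 9x2 = 69.
Solving simultaneously gives x1 = -261/22, x2 = 182/33.

x1 = -261/22, x2 = 182/33, maximum Z = -2603/33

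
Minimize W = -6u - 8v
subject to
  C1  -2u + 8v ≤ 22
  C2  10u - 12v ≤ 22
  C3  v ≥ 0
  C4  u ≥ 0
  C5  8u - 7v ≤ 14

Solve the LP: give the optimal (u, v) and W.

Feasible corners and W = -6u - 8v:
  (0, 11/4) → W = -22
  (133/25, 102/25) → W = -1614/25
  (0, 0) → W = 0
  (7/4, 0) → W = -21/2

The binding constraints are -2u + 8v = 22 and 8u - 7v = 14.
Solving simultaneously gives u = 133/25, v = 102/25.

u = 133/25, v = 102/25, minimum W = -1614/25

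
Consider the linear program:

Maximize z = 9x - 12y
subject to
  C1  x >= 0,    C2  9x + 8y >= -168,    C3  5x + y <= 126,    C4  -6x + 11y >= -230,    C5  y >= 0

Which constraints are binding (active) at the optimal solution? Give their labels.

Extreme points and z = 9x - 12y:
  (0, 126) → z = -1512
  (0, 0) → z = 0
  (126/5, 0) → z = 1134/5

The maximum is at (126/5, 0). Substituting into each constraint, equality holds for C3 and C5; the remaining constraints have slack.

C3 and C5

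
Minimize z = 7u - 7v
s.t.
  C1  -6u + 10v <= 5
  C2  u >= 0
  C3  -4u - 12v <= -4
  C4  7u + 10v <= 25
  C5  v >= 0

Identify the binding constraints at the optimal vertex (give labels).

C1 and C2

Vertices and z = 7u - 7v:
  (0, 1/2) → z = -7/2
  (20/13, 37/26) → z = 21/26
  (0, 1/3) → z = -7/3
  (1, 0) → z = 7
  (25/7, 0) → z = 25

The minimum is at (0, 1/2). Substituting into each constraint, equality holds for C1 and C2; the remaining constraints have slack.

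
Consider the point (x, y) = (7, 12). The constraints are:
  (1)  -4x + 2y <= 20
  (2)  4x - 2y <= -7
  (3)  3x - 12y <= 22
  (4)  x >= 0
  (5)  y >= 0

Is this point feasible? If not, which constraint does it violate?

not feasible — violates (2)

Constraint (2): 4x - 2y = 4, which is not ≤ -7. All other constraints are satisfied.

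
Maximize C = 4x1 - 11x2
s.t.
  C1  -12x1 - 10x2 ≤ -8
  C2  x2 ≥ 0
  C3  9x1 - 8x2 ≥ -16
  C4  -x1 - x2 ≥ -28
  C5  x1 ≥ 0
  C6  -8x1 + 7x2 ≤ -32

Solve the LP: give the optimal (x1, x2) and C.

Extreme points and C = 4x1 - 11x2:
  (28, 0) → C = 112
  (4, 0) → C = 16
  (76/5, 64/5) → C = -80

The binding constraints are x2 = 0 and -x1 - x2 = -28.
Solving simultaneously gives x1 = 28, x2 = 0.

x1 = 28, x2 = 0, maximum C = 112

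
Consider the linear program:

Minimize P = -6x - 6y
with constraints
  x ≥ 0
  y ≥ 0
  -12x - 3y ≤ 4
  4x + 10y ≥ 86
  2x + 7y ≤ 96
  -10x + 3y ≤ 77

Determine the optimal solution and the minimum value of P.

Vertices and P = -6x - 6y:
  (0, 43/5) → P = -258/5
  (0, 96/7) → P = -576/7
  (43/2, 0) → P = -129
  (48, 0) → P = -288

The binding constraints are y = 0 and 2x + 7y = 96.
Solving simultaneously gives x = 48, y = 0.

x = 48, y = 0, minimum P = -288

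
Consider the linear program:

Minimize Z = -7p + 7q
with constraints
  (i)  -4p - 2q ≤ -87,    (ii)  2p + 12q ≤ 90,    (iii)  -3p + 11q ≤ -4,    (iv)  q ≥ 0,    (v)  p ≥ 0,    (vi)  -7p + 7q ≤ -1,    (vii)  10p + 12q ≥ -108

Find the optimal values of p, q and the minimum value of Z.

p = 45, q = 0, minimum Z = -315

Feasible corners and Z = -7p + 7q:
  (216/11, 93/22) → Z = -2373/22
  (87/4, 0) → Z = -609/4
  (45, 0) → Z = -315

The optimum lies where 2p + 12q = 90 and q = 0.
Solving simultaneously gives p = 45, q = 0.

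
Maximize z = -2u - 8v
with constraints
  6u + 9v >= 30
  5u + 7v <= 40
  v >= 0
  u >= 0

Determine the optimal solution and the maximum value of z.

u = 5, v = 0, maximum z = -10

Feasible corners and z = -2u - 8v:
  (5, 0) → z = -10
  (0, 10/3) → z = -80/3
  (8, 0) → z = -16
  (0, 40/7) → z = -320/7

The binding constraints are 6u + 9v = 30 and v = 0.
Solving simultaneously gives u = 5, v = 0.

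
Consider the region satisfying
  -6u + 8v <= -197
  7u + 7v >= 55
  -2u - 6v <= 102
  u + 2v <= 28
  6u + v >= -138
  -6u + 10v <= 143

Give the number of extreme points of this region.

4

Pairwise boundary intersections that survive every other constraint:
  (1819/98, -1049/98)
  (309/10, -29/20)
  (261/7, -206/7)
  (186, -79)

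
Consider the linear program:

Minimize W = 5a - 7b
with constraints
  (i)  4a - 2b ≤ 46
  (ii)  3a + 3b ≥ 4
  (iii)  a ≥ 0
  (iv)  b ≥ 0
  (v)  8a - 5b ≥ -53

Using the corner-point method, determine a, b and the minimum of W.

Feasible corners and W = 5a - 7b:
  (23/2, 0) → W = 115/2
  (84, 145) → W = -595
  (0, 4/3) → W = -28/3
  (4/3, 0) → W = 20/3
  (0, 53/5) → W = -371/5

The binding constraints are 4a - 2b = 46 and 8a - 5b = -53.
Solving simultaneously gives a = 84, b = 145.

a = 84, b = 145, minimum W = -595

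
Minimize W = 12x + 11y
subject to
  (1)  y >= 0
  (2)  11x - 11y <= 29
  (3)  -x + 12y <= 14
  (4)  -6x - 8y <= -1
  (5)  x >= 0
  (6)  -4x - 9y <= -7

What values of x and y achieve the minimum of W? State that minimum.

x = 0, y = 7/9, minimum W = 77/9

The binding constraints are x = 0 and -4x - 9y = -7.
Solving simultaneously gives x = 0, y = 7/9.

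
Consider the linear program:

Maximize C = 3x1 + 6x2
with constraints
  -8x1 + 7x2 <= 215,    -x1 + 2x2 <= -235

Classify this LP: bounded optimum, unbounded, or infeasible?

From the feasible point (-2075/9, -2095/9), moving in the direction (2, 1) keeps every constraint satisfied while C increases without bound.

unbounded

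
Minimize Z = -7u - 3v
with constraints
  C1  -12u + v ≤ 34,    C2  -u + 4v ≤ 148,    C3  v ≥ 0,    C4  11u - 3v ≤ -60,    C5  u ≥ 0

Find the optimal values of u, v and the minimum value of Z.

u = 204/41, v = 1568/41, minimum Z = -6132/41

Extreme points and Z = -7u - 3v:
  (12/47, 1742/47) → Z = -5310/47
  (0, 34) → Z = -102
  (204/41, 1568/41) → Z = -6132/41
  (0, 20) → Z = -60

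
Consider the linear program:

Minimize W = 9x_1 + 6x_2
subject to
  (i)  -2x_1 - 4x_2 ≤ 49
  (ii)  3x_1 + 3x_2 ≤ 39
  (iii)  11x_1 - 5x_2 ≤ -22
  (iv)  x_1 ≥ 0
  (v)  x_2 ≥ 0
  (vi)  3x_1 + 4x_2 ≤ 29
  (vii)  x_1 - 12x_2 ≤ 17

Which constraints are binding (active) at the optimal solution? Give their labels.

Corner points and W = 9x_1 + 6x_2:
  (0, 22/5) → W = 132/5
  (57/59, 385/59) → W = 2823/59
  (0, 29/4) → W = 87/2

The minimum is at (0, 22/5). Substituting into each constraint, equality holds for (iii) and (iv); the remaining constraints have slack.

(iii) and (iv)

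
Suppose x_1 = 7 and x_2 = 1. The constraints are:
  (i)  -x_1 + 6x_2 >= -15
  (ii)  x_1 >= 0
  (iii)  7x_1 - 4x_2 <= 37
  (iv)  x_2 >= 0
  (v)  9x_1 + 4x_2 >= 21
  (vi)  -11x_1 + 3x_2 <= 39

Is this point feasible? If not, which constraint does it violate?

Constraint (iii): 7x_1 - 4x_2 = 45, which is not ≤ 37. All other constraints are satisfied.

not feasible — violates (iii)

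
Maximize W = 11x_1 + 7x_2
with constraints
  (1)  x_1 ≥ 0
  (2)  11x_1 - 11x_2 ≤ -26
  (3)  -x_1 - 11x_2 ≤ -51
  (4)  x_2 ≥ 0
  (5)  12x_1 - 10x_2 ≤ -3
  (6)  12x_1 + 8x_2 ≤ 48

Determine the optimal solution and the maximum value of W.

x_1 = 30/31, x_2 = 141/31, maximum W = 1317/31

Feasible corners and W = 11x_1 + 7x_2:
  (0, 51/11) → W = 357/11
  (0, 6) → W = 42
  (30/31, 141/31) → W = 1317/31

The binding constraints are -x_1 - 11x_2 = -51 and 12x_1 + 8x_2 = 48.
Solving simultaneously gives x_1 = 30/31, x_2 = 141/31.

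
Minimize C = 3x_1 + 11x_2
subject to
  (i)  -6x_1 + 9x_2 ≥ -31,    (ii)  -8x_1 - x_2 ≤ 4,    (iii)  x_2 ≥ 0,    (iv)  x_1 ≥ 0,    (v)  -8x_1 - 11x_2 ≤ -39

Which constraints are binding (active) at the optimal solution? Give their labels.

Vertices and C = 3x_1 + 11x_2:
  (31/6, 0) → C = 31/2
  (39/8, 0) → C = 117/8
  (0, 39/11) → C = 39
The feasible region is unbounded (it extends along (0, 1), (3, 2)), but C strictly increases along every unbounded feasible direction, so there is no improving ray and the minimum is attained at a vertex.

The minimum is at (39/8, 0). Substituting into each constraint, equality holds for (iii) and (v); the remaining constraints have slack.

(iii) and (v)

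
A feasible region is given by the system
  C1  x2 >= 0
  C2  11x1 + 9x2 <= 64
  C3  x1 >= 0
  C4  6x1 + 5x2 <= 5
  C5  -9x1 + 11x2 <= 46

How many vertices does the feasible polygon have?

3

Intersecting each pair of boundary lines and keeping only the points that satisfy every inequality leaves:
  (0, 0)
  (5/6, 0)
  (0, 1)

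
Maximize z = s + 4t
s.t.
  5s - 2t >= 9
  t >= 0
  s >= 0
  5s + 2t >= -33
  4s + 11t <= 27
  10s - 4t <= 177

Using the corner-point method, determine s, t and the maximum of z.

s = 17/7, t = 11/7, maximum z = 61/7

Feasible corners and z = s + 4t:
  (9/5, 0) → z = 9/5
  (17/7, 11/7) → z = 61/7
  (27/4, 0) → z = 27/4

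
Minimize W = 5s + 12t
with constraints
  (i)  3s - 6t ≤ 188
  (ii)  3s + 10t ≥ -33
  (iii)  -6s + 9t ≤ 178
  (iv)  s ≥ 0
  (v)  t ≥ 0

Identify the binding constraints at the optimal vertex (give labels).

Vertices and W = 5s + 12t:
  (188/3, 0) → W = 940/3
  (0, 178/9) → W = 712/3
  (0, 0) → W = 0
The feasible region is unbounded (it extends along (3, 2), (2, 1)), but W strictly increases along every unbounded feasible direction, so there is no improving ray and the minimum is attained at a vertex.

The minimum is at (0, 0). Substituting into each constraint, equality holds for (iv) and (v); the remaining constraints have slack.

(iv) and (v)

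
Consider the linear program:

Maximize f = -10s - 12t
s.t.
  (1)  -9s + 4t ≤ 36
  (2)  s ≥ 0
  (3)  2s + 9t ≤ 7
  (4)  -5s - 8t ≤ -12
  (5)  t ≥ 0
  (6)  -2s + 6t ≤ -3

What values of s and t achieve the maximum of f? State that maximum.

Vertices and f = -10s - 12t:
  (7/2, 0) → f = -35
  (23/10, 4/15) → f = -131/5
  (12/5, 0) → f = -24
  (48/23, 9/46) → f = -534/23

At the optimal vertex, -5s - 8t = -12 and -2s + 6t = -3.
Solving simultaneously gives s = 48/23, t = 9/46.

s = 48/23, t = 9/46, maximum f = -534/23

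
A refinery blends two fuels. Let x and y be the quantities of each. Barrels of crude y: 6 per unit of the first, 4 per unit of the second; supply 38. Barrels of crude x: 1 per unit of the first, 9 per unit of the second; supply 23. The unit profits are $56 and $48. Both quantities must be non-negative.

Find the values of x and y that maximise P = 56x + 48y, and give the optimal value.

x = 5, y = 2, maximum P = 376

Corner points and P = 56x + 48y:
  (0, 0) → P = 0
  (0, 23/9) → P = 368/3
  (19/3, 0) → P = 1064/3
  (5, 2) → P = 376

The binding constraints are 6x + 4y = 38 and x + 9y = 23.
Solving simultaneously gives x = 5, y = 2.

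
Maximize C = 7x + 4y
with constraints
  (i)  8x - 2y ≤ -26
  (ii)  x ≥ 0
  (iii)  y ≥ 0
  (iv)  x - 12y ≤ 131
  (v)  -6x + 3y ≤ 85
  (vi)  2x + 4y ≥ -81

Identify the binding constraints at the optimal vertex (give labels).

Corner points and C = 7x + 4y:
  (0, 13) → C = 52
  (23/3, 131/3) → C = 685/3
  (0, 85/3) → C = 340/3

The maximum is at (23/3, 131/3). Substituting into each constraint, equality holds for (i) and (v); the remaining constraints have slack.

(i) and (v)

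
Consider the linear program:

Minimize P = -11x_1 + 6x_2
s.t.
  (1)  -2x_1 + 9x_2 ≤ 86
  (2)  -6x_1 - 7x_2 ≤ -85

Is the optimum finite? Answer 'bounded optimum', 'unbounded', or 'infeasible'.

From the feasible point (163/68, 343/34), moving in the direction (7, -6) keeps every constraint satisfied while P decreases without bound.

unbounded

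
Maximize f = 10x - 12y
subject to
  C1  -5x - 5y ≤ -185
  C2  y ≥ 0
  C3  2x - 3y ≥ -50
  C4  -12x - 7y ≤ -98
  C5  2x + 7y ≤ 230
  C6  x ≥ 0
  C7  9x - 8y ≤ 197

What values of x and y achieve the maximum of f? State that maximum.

Vertices and f = 10x - 12y:
  (61/5, 124/5) → f = -878/5
  (29, 8) → f = 194
  (17, 28) → f = -166
  (3219/79, 1676/79) → f = 12078/79

x = 29, y = 8, maximum f = 194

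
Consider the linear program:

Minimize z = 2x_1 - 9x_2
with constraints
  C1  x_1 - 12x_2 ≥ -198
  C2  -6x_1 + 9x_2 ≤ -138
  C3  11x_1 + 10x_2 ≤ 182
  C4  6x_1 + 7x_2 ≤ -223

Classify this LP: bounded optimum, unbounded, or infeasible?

bounded optimum

Corner points and z = 2x_1 - 9x_2:
  (-347/32, -361/16) → z = 1451/8
  (3504/17, -3545/17) → z = 2289
The feasible region has finitely many vertices and no improving ray; the minimum is 1451/8 at (-347/32, -361/16).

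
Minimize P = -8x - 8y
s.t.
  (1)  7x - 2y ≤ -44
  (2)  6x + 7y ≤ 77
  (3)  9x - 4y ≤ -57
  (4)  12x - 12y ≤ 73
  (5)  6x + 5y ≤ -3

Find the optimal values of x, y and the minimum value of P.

Corner points and P = -8x - 8y:
  (-31/5, 3/10) → P = 236/5
  (-226/47, 243/47) → P = -136/47
  (-203/6, 40) → P = -148/3
  (-244/15, -447/20) → P = 4634/15
The feasible region is unbounded (it extends along (-7, 6), (-1, -1)), but P strictly increases along every unbounded feasible direction, so there is no improving ray and the minimum is attained at a vertex.

The optimum lies where 6x + 7y = 77 and 6x + 5y = -3.
Solving simultaneously gives x = -203/6, y = 40.

x = -203/6, y = 40, minimum P = -148/3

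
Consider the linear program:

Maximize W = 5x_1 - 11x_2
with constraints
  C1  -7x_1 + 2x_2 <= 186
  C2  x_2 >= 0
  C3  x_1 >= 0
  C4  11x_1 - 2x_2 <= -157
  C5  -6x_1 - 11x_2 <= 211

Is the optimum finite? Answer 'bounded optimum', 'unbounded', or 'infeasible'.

Corner points and W = 5x_1 - 11x_2:
  (0, 93) → W = -1023
  (29/4, 947/8) → W = -10127/8
  (0, 157/2) → W = -1727/2
The feasible region has finitely many vertices and no improving ray; the maximum is -1727/2 at (0, 157/2).

bounded optimum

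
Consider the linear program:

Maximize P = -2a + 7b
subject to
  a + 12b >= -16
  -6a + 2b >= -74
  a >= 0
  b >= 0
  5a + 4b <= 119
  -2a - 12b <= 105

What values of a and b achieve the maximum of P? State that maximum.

Extreme points and P = -2a + 7b:
  (37/3, 0) → P = -74/3
  (267/17, 172/17) → P = 670/17
  (0, 0) → P = 0
  (0, 119/4) → P = 833/4

The optimum lies where a = 0 and 5a + 4b = 119.
Solving simultaneously gives a = 0, b = 119/4.

a = 0, b = 119/4, maximum P = 833/4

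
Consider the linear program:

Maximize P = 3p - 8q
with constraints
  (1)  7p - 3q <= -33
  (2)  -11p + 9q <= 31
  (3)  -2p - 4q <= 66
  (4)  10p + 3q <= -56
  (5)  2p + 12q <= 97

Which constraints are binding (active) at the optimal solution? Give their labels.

Corner points and P = 3p - 8q:
  (-34/5, -73/15) → P = 278/15
  (-165/17, -198/17) → P = 1089/17
  (-359/31, -332/31) → P = 1579/31

The maximum is at (-165/17, -198/17). Substituting into each constraint, equality holds for (1) and (3); the remaining constraints have slack.

(1) and (3)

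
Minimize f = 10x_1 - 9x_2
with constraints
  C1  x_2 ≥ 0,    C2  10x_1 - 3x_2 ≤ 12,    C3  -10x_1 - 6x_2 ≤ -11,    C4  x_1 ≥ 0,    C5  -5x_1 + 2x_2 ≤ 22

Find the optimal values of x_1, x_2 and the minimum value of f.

Corner points and f = 10x_1 - 9x_2:
  (6/5, 0) → f = 12
  (11/10, 0) → f = 11
  (18, 56) → f = -324
  (0, 11/6) → f = -33/2
  (0, 11) → f = -99

At the optimal vertex, 10x_1 - 3x_2 = 12 and -5x_1 + 2x_2 = 22.
Solving simultaneously gives x_1 = 18, x_2 = 56.

x_1 = 18, x_2 = 56, minimum f = -324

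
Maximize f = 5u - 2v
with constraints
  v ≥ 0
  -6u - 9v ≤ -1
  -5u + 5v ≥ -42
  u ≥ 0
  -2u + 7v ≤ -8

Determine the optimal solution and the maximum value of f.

Feasible corners and f = 5u - 2v:
  (42/5, 0) → f = 42
  (4, 0) → f = 20
  (254/25, 44/25) → f = 1182/25

The optimum lies where -5u + 5v = -42 and -2u + 7v = -8.
Solving simultaneously gives u = 254/25, v = 44/25.

u = 254/25, v = 44/25, maximum f = 1182/25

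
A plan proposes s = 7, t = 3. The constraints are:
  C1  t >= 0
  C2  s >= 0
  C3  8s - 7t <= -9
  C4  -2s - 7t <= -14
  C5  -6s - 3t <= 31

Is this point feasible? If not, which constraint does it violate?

Constraint C3: 8s - 7t = 35, which is not ≤ -9. All other constraints are satisfied.

not feasible — violates C3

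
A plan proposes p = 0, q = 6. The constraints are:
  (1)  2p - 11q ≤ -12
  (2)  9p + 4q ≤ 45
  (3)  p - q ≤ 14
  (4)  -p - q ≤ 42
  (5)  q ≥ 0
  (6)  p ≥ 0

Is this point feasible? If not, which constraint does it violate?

feasible

(1): -66 ≤ -12 ✓
(2): 24 ≤ 45 ✓
(3): -6 ≤ 14 ✓
(4): -6 ≤ 42 ✓
(5): 6 ≥ 0 ✓
(6): 0 ≥ 0 ✓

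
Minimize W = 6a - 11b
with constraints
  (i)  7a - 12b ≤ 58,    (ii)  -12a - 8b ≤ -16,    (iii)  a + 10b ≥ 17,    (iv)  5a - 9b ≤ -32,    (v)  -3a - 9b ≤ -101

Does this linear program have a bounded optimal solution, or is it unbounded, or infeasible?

From the feasible point (302, 514/3), moving in the direction (12, 7) keeps every constraint satisfied while W decreases without bound.

unbounded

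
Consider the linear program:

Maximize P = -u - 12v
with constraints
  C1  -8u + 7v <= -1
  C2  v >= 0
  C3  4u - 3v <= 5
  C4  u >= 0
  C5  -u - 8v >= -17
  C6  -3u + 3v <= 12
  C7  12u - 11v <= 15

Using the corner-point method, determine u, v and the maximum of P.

u = 1/8, v = 0, maximum P = -1/8

Vertices and P = -u - 12v:
  (1/8, 0) → P = -1/8
  (127/71, 135/71) → P = -1747/71
  (5/4, 0) → P = -5/4
  (13/5, 9/5) → P = -121/5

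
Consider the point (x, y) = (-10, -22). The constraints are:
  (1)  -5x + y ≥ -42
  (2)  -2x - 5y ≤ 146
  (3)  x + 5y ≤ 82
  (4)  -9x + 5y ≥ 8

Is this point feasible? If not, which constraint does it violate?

not feasible — violates (4)

Constraint (4): -9x + 5y = -20, which is not ≥ 8. All other constraints are satisfied.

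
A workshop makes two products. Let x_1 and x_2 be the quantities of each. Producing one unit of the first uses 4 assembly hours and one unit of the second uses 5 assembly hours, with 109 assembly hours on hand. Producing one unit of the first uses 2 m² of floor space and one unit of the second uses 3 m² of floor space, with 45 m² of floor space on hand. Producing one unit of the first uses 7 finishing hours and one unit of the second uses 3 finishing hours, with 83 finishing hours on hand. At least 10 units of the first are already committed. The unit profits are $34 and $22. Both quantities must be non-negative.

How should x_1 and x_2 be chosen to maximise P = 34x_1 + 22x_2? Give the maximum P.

x_1 = 10, x_2 = 13/3, maximum P = 1306/3

Vertices and P = 34x_1 + 22x_2:
  (83/7, 0) → P = 2822/7
  (10, 0) → P = 340
  (10, 13/3) → P = 1306/3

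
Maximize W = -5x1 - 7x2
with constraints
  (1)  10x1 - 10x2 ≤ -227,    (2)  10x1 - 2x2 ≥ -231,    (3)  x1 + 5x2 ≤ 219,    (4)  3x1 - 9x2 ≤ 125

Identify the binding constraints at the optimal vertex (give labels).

(1) and (2)

Feasible corners and W = -5x1 - 7x2:
  (-116/5, -1/2) → W = 239/2
  (211/12, 2417/60) → W = -3699/10
  (-717/52, 2421/52) → W = -6681/26

The maximum is at (-116/5, -1/2). Substituting into each constraint, equality holds for (1) and (2); the remaining constraints have slack.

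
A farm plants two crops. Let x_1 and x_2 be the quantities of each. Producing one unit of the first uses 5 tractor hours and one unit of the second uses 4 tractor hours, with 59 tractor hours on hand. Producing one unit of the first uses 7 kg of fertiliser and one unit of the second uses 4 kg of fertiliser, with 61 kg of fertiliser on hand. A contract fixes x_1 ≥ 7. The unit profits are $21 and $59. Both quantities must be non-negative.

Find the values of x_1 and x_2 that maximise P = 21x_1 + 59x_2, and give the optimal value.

The binding constraints are 7x_1 + 4x_2 = 61 and x_1 = 7.
Solving simultaneously gives x_1 = 7, x_2 = 3.

x_1 = 7, x_2 = 3, maximum P = 324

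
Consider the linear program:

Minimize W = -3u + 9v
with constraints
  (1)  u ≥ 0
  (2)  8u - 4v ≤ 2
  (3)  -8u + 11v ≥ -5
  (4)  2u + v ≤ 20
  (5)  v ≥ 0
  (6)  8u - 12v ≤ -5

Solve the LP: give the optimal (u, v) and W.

u = 0, v = 5/12, minimum W = 15/4

Extreme points and W = -3u + 9v:
  (0, 20) → W = 180
  (0, 5/12) → W = 15/4
  (41/8, 39/4) → W = 579/8
  (11/16, 7/8) → W = 93/16

The binding constraints are u = 0 and 8u - 12v = -5.
Solving simultaneously gives u = 0, v = 5/12.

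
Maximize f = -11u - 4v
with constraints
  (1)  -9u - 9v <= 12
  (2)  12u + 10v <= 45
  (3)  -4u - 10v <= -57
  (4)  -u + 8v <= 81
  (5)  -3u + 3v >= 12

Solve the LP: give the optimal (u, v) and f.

Feasible corners and f = -11u - 4v:
  (-3/2, 63/10) → f = -87/10
  (-225/53, 1017/106) → f = 441/53
  (-59/7, 127/14) → f = 395/7

u = -59/7, v = 127/14, maximum f = 395/7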